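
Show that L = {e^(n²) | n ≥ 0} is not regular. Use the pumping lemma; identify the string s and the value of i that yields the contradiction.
Assume L is regular with pumping length p. Idea: pumping adds a fixed amount, but gaps between consecutive squares grow.
Choose s = e^(p²) (length p² ≥ p). By the pumping lemma, s = xyz with |xy| ≤ p, |y| > 0, so |y| = k with 1 ≤ k ≤ p. Then |xy²z| = p²+k. Since p² < p²+k ≤ p²+p < (p+1)², the length p²+k lies strictly between consecutive squares, so it is not a perfect square and xy²z ∉ L.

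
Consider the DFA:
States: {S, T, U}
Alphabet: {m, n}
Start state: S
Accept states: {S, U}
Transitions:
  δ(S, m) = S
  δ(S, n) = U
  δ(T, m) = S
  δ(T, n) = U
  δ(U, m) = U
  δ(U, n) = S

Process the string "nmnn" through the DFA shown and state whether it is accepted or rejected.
Processing string "nmnn":
  S --n--> U
  U --m--> U
  U --n--> S
  S --n--> U
Final state: U
Accept states: {S, U}
Yes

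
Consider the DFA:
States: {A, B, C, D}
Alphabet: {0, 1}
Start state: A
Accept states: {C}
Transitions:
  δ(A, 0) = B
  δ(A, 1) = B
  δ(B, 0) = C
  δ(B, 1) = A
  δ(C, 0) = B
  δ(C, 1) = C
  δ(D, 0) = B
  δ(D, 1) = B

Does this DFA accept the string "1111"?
Processing string "1111":
  A --1--> B
  B --1--> A
  A --1--> B
  B --1--> A
Final state: A
Accept states: {C}
No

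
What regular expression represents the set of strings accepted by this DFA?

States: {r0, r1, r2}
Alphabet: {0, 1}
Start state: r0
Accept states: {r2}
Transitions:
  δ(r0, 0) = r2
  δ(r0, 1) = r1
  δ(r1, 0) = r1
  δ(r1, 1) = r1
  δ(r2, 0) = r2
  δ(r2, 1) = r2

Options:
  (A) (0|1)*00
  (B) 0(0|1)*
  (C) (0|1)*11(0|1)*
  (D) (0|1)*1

Check each option against the DFA on short strings; one disagreement eliminates an option:
  (A) (0|1)*00: on '0' the DFA goes r0 → r2 and accepts (r2 ∈ Accept), but the regex does not match it → eliminate
  (B) 0(0|1)*: agrees with the DFA on every string of length ≤ 6
  (C) (0|1)*11(0|1)*: on '0' the DFA goes r0 → r2 and accepts (r2 ∈ Accept), but the regex does not match it → eliminate
  (D) (0|1)*1: on '0' the DFA goes r0 → r2 and accepts (r2 ∈ Accept), but the regex does not match it → eliminate
Only (B) is consistent with the DFA.
(B) 0(0|1)*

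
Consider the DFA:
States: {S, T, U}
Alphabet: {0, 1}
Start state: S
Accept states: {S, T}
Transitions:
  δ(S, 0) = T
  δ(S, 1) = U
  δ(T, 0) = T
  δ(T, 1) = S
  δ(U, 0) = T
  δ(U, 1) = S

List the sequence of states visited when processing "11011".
read '1': S → U
  read '1': U → S
  read '0': S → T
  read '1': T → S
  read '1': S → U
S -> U -> S -> T -> S -> U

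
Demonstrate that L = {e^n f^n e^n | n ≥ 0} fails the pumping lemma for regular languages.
Assume L is regular with pumping length p. Idea: pumping the first e-block unbalances it against the other two.
Choose s = e^p f^p e^p ∈ L (|s| = 3p ≥ p). By the pumping lemma, s = xyz with |xy| ≤ p, |y| > 0, so y = e^k with k ≥ 1, inside the first e-block. Then xy²z = e^(p+k) f^p e^p. The first block has length p+k ≠ p, so the three block lengths are no longer equal and xy²z ∉ L.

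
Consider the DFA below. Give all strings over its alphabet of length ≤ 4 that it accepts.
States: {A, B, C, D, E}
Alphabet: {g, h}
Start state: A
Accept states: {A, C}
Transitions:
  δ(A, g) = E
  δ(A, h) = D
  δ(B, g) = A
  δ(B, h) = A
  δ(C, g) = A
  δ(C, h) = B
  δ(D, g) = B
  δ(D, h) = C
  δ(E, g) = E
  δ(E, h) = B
ε, hh, ghg, ghh, hgg, hgh, hhg, gghg, gghh, hhhg, hhhh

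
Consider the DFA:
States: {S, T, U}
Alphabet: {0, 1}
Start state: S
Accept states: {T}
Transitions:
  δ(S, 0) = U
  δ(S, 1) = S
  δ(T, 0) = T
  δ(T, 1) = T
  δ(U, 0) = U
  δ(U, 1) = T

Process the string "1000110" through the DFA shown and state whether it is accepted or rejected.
Processing string "1000110":
  S --1--> S
  S --0--> U
  U --0--> U
  U --0--> U
  U --1--> T
  T --1--> T
  T --0--> T
Final state: T
Accept states: {T}
Yes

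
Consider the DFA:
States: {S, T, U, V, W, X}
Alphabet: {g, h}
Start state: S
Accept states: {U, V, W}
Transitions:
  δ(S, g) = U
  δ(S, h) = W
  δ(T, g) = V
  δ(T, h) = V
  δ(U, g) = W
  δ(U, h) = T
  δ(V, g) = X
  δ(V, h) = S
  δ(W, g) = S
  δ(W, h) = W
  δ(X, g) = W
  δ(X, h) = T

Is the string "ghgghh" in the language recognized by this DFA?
Processing string "ghgghh":
  S --g--> U
  U --h--> T
  T --g--> V
  V --g--> X
  X --h--> T
  T --h--> V
Final state: V
Accept states: {U, V, W}
Yes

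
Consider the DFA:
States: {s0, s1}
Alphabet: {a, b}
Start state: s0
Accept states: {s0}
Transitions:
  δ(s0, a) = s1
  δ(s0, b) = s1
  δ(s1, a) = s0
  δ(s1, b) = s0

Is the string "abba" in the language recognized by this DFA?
Processing string "abba":
  s0 --a--> s1
  s1 --b--> s0
  s0 --b--> s1
  s1 --a--> s0
Final state: s0
Accept states: {s0}
Yes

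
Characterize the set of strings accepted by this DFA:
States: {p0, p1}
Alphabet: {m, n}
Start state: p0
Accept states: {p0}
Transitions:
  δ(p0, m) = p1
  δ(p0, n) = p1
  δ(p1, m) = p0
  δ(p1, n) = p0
Testing a few strings:
  'nmm' → reject
  'mnm' → reject
  'n' → reject
  'mnn' → reject
State roles: p0=even length so far; p1=odd length so far
All strings over {m,n} of even length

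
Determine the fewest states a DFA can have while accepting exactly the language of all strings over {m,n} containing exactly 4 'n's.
By Myhill–Nerode, count the distinguishable equivalence classes: 6 classes — having seen 0, 1, …, 4, or >4 copies of 'n'; the count-4 class is the only accepting one and >4 is dead.
6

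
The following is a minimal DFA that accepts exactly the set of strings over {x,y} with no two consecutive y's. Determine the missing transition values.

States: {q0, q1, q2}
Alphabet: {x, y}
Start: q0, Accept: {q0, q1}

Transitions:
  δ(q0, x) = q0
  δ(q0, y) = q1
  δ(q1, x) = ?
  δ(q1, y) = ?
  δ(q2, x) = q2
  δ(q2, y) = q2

From the language and accept set, identify what each state tracks — q0: last symbol not y (ok); q1: last symbol y (ok); q2: saw yy (dead).
Each missing δ(q, a) is the state matching the new tracked value after reading a.
δ(q1, x) = q0; δ(q1, y) = q2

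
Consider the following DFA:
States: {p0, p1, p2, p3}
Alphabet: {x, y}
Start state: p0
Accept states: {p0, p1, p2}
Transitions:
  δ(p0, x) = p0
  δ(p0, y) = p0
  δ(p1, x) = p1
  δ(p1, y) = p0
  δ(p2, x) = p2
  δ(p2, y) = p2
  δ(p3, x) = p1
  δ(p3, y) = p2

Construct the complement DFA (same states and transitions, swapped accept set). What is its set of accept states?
Complement accept states = All states \ Original accept states
= {p0, p1, p2, p3} \ {p0, p1, p2}
{p3}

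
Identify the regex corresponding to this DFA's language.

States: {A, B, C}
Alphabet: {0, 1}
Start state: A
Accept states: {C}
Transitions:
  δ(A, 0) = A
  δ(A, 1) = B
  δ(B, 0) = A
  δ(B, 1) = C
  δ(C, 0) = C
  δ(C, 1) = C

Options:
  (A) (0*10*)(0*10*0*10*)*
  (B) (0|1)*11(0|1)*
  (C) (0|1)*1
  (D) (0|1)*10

Check each option against the DFA on short strings; one disagreement eliminates an option:
  (A) (0*10*)(0*10*0*10*)*: on '1' the DFA goes A → B and rejects (B ∉ Accept), but the regex matches it → eliminate
  (B) (0|1)*11(0|1)*: agrees with the DFA on every string of length ≤ 6
  (C) (0|1)*1: on '1' the DFA goes A → B and rejects (B ∉ Accept), but the regex matches it → eliminate
  (D) (0|1)*10: on '10' the DFA goes A → B → A and rejects (A ∉ Accept), but the regex matches it → eliminate
Only (B) is consistent with the DFA.
(B) (0|1)*11(0|1)*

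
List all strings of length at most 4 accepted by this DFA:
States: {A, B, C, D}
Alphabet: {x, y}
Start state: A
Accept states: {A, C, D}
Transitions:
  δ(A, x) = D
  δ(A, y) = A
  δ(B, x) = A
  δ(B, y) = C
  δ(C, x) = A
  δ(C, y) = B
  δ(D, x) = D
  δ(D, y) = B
ε, x, y, xx, yx, yy, xxx, xyx, xyy, yxx, yyx, yyy, xxxx, xxyx, xxyy, xyxx, xyxy, xyyx, yxxx, yxyx, yxyy, yyxx, yyyx, yyyy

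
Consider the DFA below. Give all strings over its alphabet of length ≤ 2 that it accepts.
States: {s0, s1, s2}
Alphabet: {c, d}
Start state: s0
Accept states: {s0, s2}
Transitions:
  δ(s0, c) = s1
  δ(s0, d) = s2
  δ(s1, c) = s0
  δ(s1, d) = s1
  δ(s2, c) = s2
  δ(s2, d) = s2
ε, d, cc, dc, dd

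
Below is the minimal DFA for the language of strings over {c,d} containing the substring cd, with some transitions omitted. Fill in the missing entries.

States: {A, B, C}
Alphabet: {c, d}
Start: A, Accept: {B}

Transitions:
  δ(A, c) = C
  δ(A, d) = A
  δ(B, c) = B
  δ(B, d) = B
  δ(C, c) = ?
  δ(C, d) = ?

From the language and accept set, identify what each state tracks — A: no c seen yet; B: substring cd seen; C: seen a c, waiting for d.
Each missing δ(q, a) is the state matching the new tracked value after reading a.
δ(C, c) = C; δ(C, d) = B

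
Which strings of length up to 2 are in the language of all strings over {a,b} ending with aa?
aa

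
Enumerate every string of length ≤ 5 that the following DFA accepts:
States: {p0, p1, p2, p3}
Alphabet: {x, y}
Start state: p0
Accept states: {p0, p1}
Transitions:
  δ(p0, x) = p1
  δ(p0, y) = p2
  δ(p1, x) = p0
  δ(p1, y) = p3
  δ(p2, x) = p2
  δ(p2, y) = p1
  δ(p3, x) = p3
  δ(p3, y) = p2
ε, x, xx, yy, xxx, yxy, yyx, xxxx, xxyy, xyyy, yxxy, yxyx, yyxx, xxxxx, xxyxy, xxyyx, xyxyy, xyyxy, xyyyx, yxxxy, yxxyx, yxyxx, yyxxx, yyxyy, yyyyy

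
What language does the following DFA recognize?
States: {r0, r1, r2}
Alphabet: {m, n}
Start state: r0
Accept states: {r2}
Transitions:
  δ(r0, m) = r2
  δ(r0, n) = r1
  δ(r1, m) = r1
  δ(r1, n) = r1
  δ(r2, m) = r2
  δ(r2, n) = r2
Testing a few strings:
  'mm' → accept
  'nm' → reject
  'mnm' → accept
  'mnn' → accept
State roles: r0=no input read; r1=started with n (dead); r2=started with m
All strings over {m,n} starting with m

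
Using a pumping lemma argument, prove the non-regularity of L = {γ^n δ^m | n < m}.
Assume L is regular with pumping length p. Idea: pumping up the γ-block makes the γ-count reach the δ-count.
Choose s = γ^p δ^(p+1) ∈ L. By the pumping lemma, s = xyz with |xy| ≤ p, |y| > 0, so y = γ^k with k ≥ 1. Then xy²z = γ^(p+k) δ^(p+1). Since p+k ≥ p+1, the number of γ's is no longer strictly less than the number of δ's, so xy²z ∉ L.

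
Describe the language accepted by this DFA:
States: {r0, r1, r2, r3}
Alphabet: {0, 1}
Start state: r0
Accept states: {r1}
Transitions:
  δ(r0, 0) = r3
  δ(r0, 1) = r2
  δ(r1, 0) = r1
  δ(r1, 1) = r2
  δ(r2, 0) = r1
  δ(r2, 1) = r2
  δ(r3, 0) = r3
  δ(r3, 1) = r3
Testing a few strings:
  '100' → accept
  '00' → reject
  '11' → reject
  '1' → reject
State roles: r0=no input read; r1=started with 1, last symbol 0; r2=started with 1, last symbol 1; r3=started with 0 (dead)
All binary strings that start with 1 and end with 0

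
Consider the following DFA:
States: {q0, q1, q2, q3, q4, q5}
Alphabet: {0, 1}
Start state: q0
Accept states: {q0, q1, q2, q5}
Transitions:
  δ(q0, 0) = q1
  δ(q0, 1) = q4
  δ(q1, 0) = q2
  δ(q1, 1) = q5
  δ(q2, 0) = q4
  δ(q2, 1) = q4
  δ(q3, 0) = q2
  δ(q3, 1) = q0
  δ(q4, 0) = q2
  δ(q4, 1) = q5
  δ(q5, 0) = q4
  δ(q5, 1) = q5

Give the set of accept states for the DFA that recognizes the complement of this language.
Complement accept states = All states \ Original accept states
= {q0, q1, q2, q3, q4, q5} \ {q0, q1, q2, q5}
{q3, q4}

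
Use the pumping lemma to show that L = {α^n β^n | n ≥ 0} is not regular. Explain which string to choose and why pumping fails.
Assume L is regular with pumping length p. Idea: pumping the α-block changes the count balance.
Choose s = α^p β^p (length 2p ≥ p). By the pumping lemma, s = xyz with |xy| ≤ p, |y| > 0. So y = α^k for some k > 0 (since xy is entirely within the α's). Pumping gives xy²z = α^(p+k) β^p, which is not in L since p+k ≠ p.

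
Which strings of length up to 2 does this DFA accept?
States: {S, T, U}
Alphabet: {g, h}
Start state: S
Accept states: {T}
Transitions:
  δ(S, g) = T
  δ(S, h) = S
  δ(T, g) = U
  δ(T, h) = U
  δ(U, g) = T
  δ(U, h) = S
g, hg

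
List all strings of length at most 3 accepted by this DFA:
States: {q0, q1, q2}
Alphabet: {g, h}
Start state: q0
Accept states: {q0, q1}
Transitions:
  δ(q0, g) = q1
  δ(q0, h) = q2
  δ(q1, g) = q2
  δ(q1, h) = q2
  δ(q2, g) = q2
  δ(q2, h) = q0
ε, g, hh, ggh, ghh, hgh, hhg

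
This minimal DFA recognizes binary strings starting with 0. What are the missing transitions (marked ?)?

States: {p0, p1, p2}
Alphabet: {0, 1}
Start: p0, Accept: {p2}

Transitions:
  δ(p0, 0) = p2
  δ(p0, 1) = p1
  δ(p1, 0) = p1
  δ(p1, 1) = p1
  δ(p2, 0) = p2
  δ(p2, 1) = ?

From the language and accept set, identify what each state tracks — p0: no input read; p1: started with 1 (dead); p2: started with 0.
Each missing δ(q, a) is the state matching the new tracked value after reading a.
δ(p2, 1) = p2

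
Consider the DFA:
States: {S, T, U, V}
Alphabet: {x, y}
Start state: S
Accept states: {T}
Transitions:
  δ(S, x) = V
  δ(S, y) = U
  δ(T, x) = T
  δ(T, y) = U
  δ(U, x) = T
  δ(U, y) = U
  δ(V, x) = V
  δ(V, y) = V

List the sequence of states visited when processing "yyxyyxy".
read 'y': S → U
  read 'y': U → U
  read 'x': U → T
  read 'y': T → U
  read 'y': U → U
  read 'x': U → T
  read 'y': T → U
S -> U -> U -> T -> U -> U -> T -> U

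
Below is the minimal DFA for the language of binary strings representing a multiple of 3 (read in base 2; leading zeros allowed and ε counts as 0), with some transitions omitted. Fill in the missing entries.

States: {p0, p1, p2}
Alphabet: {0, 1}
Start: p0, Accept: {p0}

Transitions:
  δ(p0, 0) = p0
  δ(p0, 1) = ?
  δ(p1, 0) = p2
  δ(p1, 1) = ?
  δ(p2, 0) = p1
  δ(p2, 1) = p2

From the language and accept set, identify what each state tracks — p0: value ≡ 0 (mod 3); p1: value ≡ 1 (mod 3); p2: value ≡ 2 (mod 3).
Each missing δ(q, a) is the state matching the new tracked value after reading a.
δ(p0, 1) = p1; δ(p1, 1) = p0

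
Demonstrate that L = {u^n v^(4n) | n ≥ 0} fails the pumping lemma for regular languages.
Assume L is regular with pumping length p. Idea: pumping the u-block breaks the 1:4 ratio.
Choose s = u^p v^(4p) (length 5p ≥ p). By the pumping lemma, s = xyz with |xy| ≤ p, |y| > 0, so y = u^k with k ≥ 1. Then xy²z = u^(p+k) v^(4p). For this to be in L we would need 4p = 4(p+k), i.e. 4k = 0, contradicting k ≥ 1. So xy²z ∉ L.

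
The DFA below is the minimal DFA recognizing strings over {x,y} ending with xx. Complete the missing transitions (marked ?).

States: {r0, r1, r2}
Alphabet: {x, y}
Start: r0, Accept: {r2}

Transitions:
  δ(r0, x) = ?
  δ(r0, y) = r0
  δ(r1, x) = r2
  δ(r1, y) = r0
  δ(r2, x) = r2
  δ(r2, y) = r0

From the language and accept set, identify what each state tracks — r0: last symbol not x; r1: one trailing x; r2: two trailing x's.
Each missing δ(q, a) is the state matching the new tracked value after reading a.
δ(r0, x) = r1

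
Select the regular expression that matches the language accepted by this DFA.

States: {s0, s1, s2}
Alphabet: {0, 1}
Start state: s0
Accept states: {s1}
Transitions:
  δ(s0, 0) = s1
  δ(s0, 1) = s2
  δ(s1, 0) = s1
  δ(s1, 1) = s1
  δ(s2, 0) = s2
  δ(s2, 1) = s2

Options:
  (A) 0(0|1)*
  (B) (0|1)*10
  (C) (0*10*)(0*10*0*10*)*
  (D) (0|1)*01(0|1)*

Check each option against the DFA on short strings; one disagreement eliminates an option:
  (A) 0(0|1)*: agrees with the DFA on every string of length ≤ 6
  (B) (0|1)*10: on '0' the DFA goes s0 → s1 and accepts (s1 ∈ Accept), but the regex does not match it → eliminate
  (C) (0*10*)(0*10*0*10*)*: on '0' the DFA goes s0 → s1 and accepts (s1 ∈ Accept), but the regex does not match it → eliminate
  (D) (0|1)*01(0|1)*: on '0' the DFA goes s0 → s1 and accepts (s1 ∈ Accept), but the regex does not match it → eliminate
Only (A) is consistent with the DFA.
(A) 0(0|1)*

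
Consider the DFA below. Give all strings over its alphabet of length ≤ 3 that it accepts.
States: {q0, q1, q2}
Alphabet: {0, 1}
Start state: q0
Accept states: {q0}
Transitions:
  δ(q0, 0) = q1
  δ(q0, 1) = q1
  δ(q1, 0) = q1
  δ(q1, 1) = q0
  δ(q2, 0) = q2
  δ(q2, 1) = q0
ε, 01, 11, 001, 101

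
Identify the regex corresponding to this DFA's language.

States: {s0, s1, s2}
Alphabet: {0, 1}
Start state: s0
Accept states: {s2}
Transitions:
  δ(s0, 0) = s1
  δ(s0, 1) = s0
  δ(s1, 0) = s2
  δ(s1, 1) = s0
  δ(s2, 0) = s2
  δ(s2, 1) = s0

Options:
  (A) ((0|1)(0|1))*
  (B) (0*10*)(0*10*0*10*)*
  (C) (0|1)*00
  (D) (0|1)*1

Check each option against the DFA on short strings; one disagreement eliminates an option:
  (A) ((0|1)(0|1))*: on ε the DFA stays in s0 and rejects (s0 ∉ Accept), but the regex matches it → eliminate
  (B) (0*10*)(0*10*0*10*)*: on '1' the DFA goes s0 → s0 and rejects (s0 ∉ Accept), but the regex matches it → eliminate
  (C) (0|1)*00: agrees with the DFA on every string of length ≤ 6
  (D) (0|1)*1: on '1' the DFA goes s0 → s0 and rejects (s0 ∉ Accept), but the regex matches it → eliminate
Only (C) is consistent with the DFA.
(C) (0|1)*00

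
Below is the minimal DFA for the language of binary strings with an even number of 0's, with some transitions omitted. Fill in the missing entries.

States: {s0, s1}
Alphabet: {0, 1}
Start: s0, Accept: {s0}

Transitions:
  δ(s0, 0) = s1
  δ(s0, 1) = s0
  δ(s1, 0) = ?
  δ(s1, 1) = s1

From the language and accept set, identify what each state tracks — s0: even number of 0's so far; s1: odd number of 0's so far.
Each missing δ(q, a) is the state matching the new tracked value after reading a.
δ(s1, 0) = s0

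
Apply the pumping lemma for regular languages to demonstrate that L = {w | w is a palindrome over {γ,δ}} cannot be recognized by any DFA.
Assume L is regular with pumping length p. Idea: pumping the leading γ-block breaks the symmetry.
Choose s = γ^p δ γ^p (a palindrome of length 2p+1 ≥ p). By the pumping lemma, s = xyz with |xy| ≤ p, |y| > 0, so y = γ^k with k > 0 (xy lies entirely in the first γ^p). Then xy²z = γ^(p+k) δ γ^p, which is not a palindrome since p+k ≠ p.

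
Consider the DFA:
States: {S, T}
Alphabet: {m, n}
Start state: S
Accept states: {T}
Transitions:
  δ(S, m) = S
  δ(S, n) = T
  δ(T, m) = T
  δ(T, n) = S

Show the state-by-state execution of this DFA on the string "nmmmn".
read 'n': S → T
  read 'm': T → T
  read 'm': T → T
  read 'm': T → T
  read 'n': T → S
S -> T -> T -> T -> T -> S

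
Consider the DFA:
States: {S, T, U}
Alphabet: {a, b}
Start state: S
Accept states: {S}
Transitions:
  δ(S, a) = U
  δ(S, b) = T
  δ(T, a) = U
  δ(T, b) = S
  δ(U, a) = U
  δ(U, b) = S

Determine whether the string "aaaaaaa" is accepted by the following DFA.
Processing string "aaaaaaa":
  S --a--> U
  U --a--> U
  U --a--> U
  U --a--> U
  U --a--> U
  U --a--> U
  U --a--> U
Final state: U
Accept states: {S}
No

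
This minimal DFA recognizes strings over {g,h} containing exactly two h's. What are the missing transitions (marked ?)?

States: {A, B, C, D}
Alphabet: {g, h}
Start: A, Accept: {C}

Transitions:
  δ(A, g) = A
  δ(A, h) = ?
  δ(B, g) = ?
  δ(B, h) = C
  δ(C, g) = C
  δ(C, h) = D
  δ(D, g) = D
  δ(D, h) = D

From the language and accept set, identify what each state tracks — A: zero h's; B: one h; C: two h's; D: ≥ three h's (dead).
Each missing δ(q, a) is the state matching the new tracked value after reading a.
δ(A, h) = B; δ(B, g) = B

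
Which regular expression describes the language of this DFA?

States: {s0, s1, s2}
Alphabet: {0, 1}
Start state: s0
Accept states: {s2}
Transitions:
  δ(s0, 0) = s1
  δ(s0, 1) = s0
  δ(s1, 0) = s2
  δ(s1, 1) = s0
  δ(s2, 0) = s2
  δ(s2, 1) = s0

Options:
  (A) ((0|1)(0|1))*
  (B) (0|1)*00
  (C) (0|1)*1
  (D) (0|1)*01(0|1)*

Check each option against the DFA on short strings; one disagreement eliminates an option:
  (A) ((0|1)(0|1))*: on ε the DFA stays in s0 and rejects (s0 ∉ Accept), but the regex matches it → eliminate
  (B) (0|1)*00: agrees with the DFA on every string of length ≤ 6
  (C) (0|1)*1: on '1' the DFA goes s0 → s0 and rejects (s0 ∉ Accept), but the regex matches it → eliminate
  (D) (0|1)*01(0|1)*: on '00' the DFA goes s0 → s1 → s2 and accepts (s2 ∈ Accept), but the regex does not match it → eliminate
Only (B) is consistent with the DFA.
(B) (0|1)*00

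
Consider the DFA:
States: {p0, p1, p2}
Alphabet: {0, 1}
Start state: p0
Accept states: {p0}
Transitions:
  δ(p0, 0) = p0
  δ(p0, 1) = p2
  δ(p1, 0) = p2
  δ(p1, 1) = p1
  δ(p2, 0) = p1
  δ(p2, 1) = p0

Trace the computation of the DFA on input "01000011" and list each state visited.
read '0': p0 → p0
  read '1': p0 → p2
  read '0': p2 → p1
  read '0': p1 → p2
  read '0': p2 → p1
  read '0': p1 → p2
  read '1': p2 → p0
  read '1': p0 → p2
p0 -> p0 -> p2 -> p1 -> p2 -> p1 -> p2 -> p0 -> p2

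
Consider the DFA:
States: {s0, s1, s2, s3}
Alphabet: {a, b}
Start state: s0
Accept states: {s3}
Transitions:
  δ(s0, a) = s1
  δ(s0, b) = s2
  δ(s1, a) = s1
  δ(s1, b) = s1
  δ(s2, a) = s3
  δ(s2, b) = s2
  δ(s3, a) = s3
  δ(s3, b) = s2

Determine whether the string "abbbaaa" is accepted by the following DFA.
Processing string "abbbaaa":
  s0 --a--> s1
  s1 --b--> s1
  s1 --b--> s1
  s1 --b--> s1
  s1 --a--> s1
  s1 --a--> s1
  s1 --a--> s1
Final state: s1
Accept states: {s3}
No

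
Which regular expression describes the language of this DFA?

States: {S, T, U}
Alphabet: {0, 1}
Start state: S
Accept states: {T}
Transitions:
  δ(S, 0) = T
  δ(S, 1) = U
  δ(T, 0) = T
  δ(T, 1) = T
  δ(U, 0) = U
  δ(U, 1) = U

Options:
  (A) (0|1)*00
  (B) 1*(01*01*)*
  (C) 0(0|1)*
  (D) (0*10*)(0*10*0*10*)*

Check each option against the DFA on short strings; one disagreement eliminates an option:
  (A) (0|1)*00: on '0' the DFA goes S → T and accepts (T ∈ Accept), but the regex does not match it → eliminate
  (B) 1*(01*01*)*: on ε the DFA stays in S and rejects (S ∉ Accept), but the regex matches it → eliminate
  (C) 0(0|1)*: agrees with the DFA on every string of length ≤ 6
  (D) (0*10*)(0*10*0*10*)*: on '0' the DFA goes S → T and accepts (T ∈ Accept), but the regex does not match it → eliminate
Only (C) is consistent with the DFA.
(C) 0(0|1)*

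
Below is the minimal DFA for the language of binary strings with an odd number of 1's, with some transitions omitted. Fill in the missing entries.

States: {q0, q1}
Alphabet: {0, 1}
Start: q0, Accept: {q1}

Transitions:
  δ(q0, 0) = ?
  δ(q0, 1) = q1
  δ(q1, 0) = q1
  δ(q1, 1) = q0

From the language and accept set, identify what each state tracks — q0: even number of 1's so far; q1: odd number of 1's so far.
Each missing δ(q, a) is the state matching the new tracked value after reading a.
δ(q0, 0) = q0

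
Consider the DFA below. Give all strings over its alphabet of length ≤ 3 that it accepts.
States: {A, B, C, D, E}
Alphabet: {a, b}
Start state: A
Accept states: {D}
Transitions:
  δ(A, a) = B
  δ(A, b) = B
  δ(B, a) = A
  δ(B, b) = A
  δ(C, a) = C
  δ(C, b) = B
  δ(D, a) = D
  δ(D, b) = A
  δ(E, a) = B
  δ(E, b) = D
None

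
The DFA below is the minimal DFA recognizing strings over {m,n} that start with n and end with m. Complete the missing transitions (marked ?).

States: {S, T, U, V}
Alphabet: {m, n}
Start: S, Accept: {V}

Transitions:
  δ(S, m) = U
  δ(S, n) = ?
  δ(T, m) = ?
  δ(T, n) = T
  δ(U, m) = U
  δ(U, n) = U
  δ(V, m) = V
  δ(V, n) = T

From the language and accept set, identify what each state tracks — S: no input read; T: started with n, last symbol n; U: started with m (dead); V: started with n, last symbol m.
Each missing δ(q, a) is the state matching the new tracked value after reading a.
δ(S, n) = T; δ(T, m) = V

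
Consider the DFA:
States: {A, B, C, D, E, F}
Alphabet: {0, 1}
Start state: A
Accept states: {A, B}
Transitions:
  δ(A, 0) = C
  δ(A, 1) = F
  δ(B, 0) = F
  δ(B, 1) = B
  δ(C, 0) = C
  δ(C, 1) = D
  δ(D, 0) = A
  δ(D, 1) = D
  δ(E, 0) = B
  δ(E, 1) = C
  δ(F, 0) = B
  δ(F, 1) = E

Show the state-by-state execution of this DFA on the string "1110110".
read '1': A → F
  read '1': F → E
  read '1': E → C
  read '0': C → C
  read '1': C → D
  read '1': D → D
  read '0': D → A
A -> F -> E -> C -> C -> D -> D -> A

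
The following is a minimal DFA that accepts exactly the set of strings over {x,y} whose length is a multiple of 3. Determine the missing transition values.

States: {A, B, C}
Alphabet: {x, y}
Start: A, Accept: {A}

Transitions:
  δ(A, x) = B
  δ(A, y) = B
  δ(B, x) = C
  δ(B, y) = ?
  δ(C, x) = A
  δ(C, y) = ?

From the language and accept set, identify what each state tracks — A: length ≡ 0 (mod 3); B: length ≡ 1 (mod 3); C: length ≡ 2 (mod 3).
Each missing δ(q, a) is the state matching the new tracked value after reading a.
δ(B, y) = C; δ(C, y) = A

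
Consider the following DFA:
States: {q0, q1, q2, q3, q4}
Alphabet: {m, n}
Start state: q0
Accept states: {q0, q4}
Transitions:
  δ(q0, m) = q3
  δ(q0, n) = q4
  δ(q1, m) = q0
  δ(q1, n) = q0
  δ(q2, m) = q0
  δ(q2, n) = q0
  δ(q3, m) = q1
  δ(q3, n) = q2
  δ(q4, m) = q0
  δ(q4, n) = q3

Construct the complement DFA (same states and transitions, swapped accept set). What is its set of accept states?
Complement accept states = All states \ Original accept states
= {q0, q1, q2, q3, q4} \ {q0, q4}
{q1, q2, q3}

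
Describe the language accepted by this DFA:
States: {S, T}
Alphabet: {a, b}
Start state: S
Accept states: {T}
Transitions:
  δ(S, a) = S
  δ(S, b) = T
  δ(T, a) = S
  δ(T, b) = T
Testing a few strings:
  'b' → accept
  'bbb' → accept
  'ba' → reject
  'a' → reject
State roles: S=last symbol not b; T=last symbol is b
All strings over {a,b} ending with b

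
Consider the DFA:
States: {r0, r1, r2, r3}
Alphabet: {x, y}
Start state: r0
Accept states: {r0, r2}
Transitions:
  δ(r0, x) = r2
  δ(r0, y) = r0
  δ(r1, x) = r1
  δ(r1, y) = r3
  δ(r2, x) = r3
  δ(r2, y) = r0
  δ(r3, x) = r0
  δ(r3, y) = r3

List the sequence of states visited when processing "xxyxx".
read 'x': r0 → r2
  read 'x': r2 → r3
  read 'y': r3 → r3
  read 'x': r3 → r0
  read 'x': r0 → r2
r0 -> r2 -> r3 -> r3 -> r0 -> r2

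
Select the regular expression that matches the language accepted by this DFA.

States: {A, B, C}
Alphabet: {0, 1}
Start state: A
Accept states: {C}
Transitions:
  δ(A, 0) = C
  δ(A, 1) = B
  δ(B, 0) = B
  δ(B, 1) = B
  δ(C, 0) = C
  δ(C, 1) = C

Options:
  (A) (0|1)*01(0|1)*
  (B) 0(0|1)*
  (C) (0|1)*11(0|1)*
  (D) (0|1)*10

Check each option against the DFA on short strings; one disagreement eliminates an option:
  (A) (0|1)*01(0|1)*: on '0' the DFA goes A → C and accepts (C ∈ Accept), but the regex does not match it → eliminate
  (B) 0(0|1)*: agrees with the DFA on every string of length ≤ 6
  (C) (0|1)*11(0|1)*: on '0' the DFA goes A → C and accepts (C ∈ Accept), but the regex does not match it → eliminate
  (D) (0|1)*10: on '0' the DFA goes A → C and accepts (C ∈ Accept), but the regex does not match it → eliminate
Only (B) is consistent with the DFA.
(B) 0(0|1)*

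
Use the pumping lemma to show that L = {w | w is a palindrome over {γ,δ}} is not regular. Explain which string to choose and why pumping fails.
Assume L is regular with pumping length p. Idea: pumping the leading γ-block breaks the symmetry.
Choose s = γ^p δ γ^p (a palindrome of length 2p+1 ≥ p). By the pumping lemma, s = xyz with |xy| ≤ p, |y| > 0, so y = γ^k with k > 0 (xy lies entirely in the first γ^p). Then xy²z = γ^(p+k) δ γ^p, which is not a palindrome since p+k ≠ p.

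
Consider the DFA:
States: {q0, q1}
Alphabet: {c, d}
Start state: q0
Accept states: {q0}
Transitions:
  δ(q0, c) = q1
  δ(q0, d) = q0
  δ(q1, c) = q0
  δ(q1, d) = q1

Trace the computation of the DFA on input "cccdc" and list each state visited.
read 'c': q0 → q1
  read 'c': q1 → q0
  read 'c': q0 → q1
  read 'd': q1 → q1
  read 'c': q1 → q0
q0 -> q1 -> q0 -> q1 -> q1 -> q0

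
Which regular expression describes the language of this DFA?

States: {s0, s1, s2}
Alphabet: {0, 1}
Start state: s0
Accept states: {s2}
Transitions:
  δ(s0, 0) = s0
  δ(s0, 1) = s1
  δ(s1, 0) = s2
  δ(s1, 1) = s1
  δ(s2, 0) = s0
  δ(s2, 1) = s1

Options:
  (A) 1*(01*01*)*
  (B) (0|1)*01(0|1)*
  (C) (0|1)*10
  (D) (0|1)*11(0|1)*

Check each option against the DFA on short strings; one disagreement eliminates an option:
  (A) 1*(01*01*)*: on ε the DFA stays in s0 and rejects (s0 ∉ Accept), but the regex matches it → eliminate
  (B) (0|1)*01(0|1)*: on '01' the DFA goes s0 → s0 → s1 and rejects (s1 ∉ Accept), but the regex matches it → eliminate
  (C) (0|1)*10: agrees with the DFA on every string of length ≤ 6
  (D) (0|1)*11(0|1)*: on '10' the DFA goes s0 → s1 → s2 and accepts (s2 ∈ Accept), but the regex does not match it → eliminate
Only (C) is consistent with the DFA.
(C) (0|1)*10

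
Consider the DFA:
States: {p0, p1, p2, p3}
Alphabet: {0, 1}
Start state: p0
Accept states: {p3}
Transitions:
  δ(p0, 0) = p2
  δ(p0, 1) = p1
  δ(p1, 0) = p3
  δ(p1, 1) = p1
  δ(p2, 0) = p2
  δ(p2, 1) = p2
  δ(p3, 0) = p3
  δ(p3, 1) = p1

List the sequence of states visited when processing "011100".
read '0': p0 → p2
  read '1': p2 → p2
  read '1': p2 → p2
  read '1': p2 → p2
  read '0': p2 → p2
  read '0': p2 → p2
p0 -> p2 -> p2 -> p2 -> p2 -> p2 -> p2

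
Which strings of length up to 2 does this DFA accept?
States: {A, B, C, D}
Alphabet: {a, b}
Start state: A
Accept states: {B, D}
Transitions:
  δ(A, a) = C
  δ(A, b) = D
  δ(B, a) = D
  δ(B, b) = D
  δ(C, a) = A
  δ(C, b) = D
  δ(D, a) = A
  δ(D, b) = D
b, ab, bb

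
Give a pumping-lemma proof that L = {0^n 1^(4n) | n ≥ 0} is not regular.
Assume L is regular with pumping length p. Idea: pumping the 0-block breaks the 1:4 ratio.
Choose s = 0^p 1^(4p) (length 5p ≥ p). By the pumping lemma, s = xyz with |xy| ≤ p, |y| > 0, so y = 0^k with k ≥ 1. Then xy²z = 0^(p+k) 1^(4p). For this to be in L we would need 4p = 4(p+k), i.e. 4k = 0, contradicting k ≥ 1. So xy²z ∉ L.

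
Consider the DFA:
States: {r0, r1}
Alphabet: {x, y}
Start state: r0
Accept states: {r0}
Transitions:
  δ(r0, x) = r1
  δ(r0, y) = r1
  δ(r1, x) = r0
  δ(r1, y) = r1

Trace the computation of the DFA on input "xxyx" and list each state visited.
read 'x': r0 → r1
  read 'x': r1 → r0
  read 'y': r0 → r1
  read 'x': r1 → r0
r0 -> r1 -> r0 -> r1 -> r0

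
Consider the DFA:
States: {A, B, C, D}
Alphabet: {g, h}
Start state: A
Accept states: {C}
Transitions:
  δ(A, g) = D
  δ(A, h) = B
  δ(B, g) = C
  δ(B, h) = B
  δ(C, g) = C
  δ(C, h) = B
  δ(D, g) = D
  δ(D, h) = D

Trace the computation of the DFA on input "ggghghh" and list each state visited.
read 'g': A → D
  read 'g': D → D
  read 'g': D → D
  read 'h': D → D
  read 'g': D → D
  read 'h': D → D
  read 'h': D → D
A -> D -> D -> D -> D -> D -> D -> D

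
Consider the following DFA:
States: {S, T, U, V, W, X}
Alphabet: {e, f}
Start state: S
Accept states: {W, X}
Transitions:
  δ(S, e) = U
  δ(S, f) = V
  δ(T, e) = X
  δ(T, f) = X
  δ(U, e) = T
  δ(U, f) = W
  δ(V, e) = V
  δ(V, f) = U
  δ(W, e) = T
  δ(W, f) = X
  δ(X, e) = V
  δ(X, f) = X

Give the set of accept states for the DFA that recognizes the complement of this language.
Complement accept states = All states \ Original accept states
= {S, T, U, V, W, X} \ {W, X}
{S, T, U, V}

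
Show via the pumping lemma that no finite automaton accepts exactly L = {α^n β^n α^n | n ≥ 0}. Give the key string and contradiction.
Assume L is regular with pumping length p. Idea: pumping the first α-block unbalances it against the other two.
Choose s = α^p β^p α^p ∈ L (|s| = 3p ≥ p). By the pumping lemma, s = xyz with |xy| ≤ p, |y| > 0, so y = α^k with k ≥ 1, inside the first α-block. Then xy²z = α^(p+k) β^p α^p. The first block has length p+k ≠ p, so the three block lengths are no longer equal and xy²z ∉ L.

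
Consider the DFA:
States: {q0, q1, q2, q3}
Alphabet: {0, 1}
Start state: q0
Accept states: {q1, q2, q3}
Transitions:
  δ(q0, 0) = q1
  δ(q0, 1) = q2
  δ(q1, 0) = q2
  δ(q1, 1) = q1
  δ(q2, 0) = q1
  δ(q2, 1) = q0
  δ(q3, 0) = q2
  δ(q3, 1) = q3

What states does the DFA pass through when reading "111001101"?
read '1': q0 → q2
  read '1': q2 → q0
  read '1': q0 → q2
  read '0': q2 → q1
  read '0': q1 → q2
  read '1': q2 → q0
  read '1': q0 → q2
  read '0': q2 → q1
  read '1': q1 → q1
q0 -> q2 -> q0 -> q2 -> q1 -> q2 -> q0 -> q2 -> q1 -> q1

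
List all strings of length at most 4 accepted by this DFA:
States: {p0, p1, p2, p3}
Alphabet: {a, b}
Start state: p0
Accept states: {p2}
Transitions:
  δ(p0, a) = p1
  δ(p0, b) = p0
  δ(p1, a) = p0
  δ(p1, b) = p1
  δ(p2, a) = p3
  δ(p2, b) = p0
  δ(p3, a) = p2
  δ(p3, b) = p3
None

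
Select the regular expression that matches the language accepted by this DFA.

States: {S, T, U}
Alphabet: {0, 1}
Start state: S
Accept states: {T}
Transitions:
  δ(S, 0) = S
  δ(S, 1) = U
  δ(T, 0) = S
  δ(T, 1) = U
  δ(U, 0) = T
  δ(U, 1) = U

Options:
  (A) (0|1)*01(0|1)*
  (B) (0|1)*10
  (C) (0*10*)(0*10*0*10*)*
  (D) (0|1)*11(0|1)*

Check each option against the DFA on short strings; one disagreement eliminates an option:
  (A) (0|1)*01(0|1)*: on '01' the DFA goes S → S → U and rejects (U ∉ Accept), but the regex matches it → eliminate
  (B) (0|1)*10: agrees with the DFA on every string of length ≤ 6
  (C) (0*10*)(0*10*0*10*)*: on '1' the DFA goes S → U and rejects (U ∉ Accept), but the regex matches it → eliminate
  (D) (0|1)*11(0|1)*: on '10' the DFA goes S → U → T and accepts (T ∈ Accept), but the regex does not match it → eliminate
Only (B) is consistent with the DFA.
(B) (0|1)*10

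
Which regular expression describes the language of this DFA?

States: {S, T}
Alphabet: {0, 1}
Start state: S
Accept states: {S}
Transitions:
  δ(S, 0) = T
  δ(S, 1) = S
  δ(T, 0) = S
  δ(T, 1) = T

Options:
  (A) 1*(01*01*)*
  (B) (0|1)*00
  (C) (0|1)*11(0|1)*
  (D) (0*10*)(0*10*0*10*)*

Check each option against the DFA on short strings; one disagreement eliminates an option:
  (A) 1*(01*01*)*: agrees with the DFA on every string of length ≤ 6
  (B) (0|1)*00: on ε the DFA stays in S and accepts (S ∈ Accept), but the regex does not match it → eliminate
  (C) (0|1)*11(0|1)*: on ε the DFA stays in S and accepts (S ∈ Accept), but the regex does not match it → eliminate
  (D) (0*10*)(0*10*0*10*)*: on ε the DFA stays in S and accepts (S ∈ Accept), but the regex does not match it → eliminate
Only (A) is consistent with the DFA.
(A) 1*(01*01*)*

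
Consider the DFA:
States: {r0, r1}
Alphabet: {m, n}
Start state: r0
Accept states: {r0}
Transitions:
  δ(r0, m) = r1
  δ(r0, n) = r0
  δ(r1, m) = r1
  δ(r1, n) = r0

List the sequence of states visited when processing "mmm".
read 'm': r0 → r1
  read 'm': r1 → r1
  read 'm': r1 → r1
r0 -> r1 -> r1 -> r1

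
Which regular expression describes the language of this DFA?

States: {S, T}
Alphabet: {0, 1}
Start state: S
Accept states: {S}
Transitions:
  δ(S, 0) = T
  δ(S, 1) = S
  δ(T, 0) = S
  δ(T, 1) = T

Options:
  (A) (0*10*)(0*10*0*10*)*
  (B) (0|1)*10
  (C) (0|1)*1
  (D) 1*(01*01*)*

Check each option against the DFA on short strings; one disagreement eliminates an option:
  (A) (0*10*)(0*10*0*10*)*: on ε the DFA stays in S and accepts (S ∈ Accept), but the regex does not match it → eliminate
  (B) (0|1)*10: on ε the DFA stays in S and accepts (S ∈ Accept), but the regex does not match it → eliminate
  (C) (0|1)*1: on ε the DFA stays in S and accepts (S ∈ Accept), but the regex does not match it → eliminate
  (D) 1*(01*01*)*: agrees with the DFA on every string of length ≤ 6
Only (D) is consistent with the DFA.
(D) 1*(01*01*)*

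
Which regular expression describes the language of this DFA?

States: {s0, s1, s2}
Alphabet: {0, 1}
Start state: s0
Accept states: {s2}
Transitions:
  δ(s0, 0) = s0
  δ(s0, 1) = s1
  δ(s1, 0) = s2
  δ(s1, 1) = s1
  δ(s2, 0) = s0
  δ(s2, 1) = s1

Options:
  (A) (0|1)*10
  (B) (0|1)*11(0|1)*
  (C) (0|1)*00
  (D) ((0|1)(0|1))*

Check each option against the DFA on short strings; one disagreement eliminates an option:
  (A) (0|1)*10: agrees with the DFA on every string of length ≤ 6
  (B) (0|1)*11(0|1)*: on '10' the DFA goes s0 → s1 → s2 and accepts (s2 ∈ Accept), but the regex does not match it → eliminate
  (C) (0|1)*00: on '00' the DFA goes s0 → s0 → s0 and rejects (s0 ∉ Accept), but the regex matches it → eliminate
  (D) ((0|1)(0|1))*: on ε the DFA stays in s0 and rejects (s0 ∉ Accept), but the regex matches it → eliminate
Only (A) is consistent with the DFA.
(A) (0|1)*10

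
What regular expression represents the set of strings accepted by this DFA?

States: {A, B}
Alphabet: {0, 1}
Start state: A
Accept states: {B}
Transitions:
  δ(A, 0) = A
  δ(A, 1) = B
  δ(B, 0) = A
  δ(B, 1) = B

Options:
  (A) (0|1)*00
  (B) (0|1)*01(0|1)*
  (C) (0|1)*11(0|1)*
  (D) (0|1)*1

Check each option against the DFA on short strings; one disagreement eliminates an option:
  (A) (0|1)*00: on '1' the DFA goes A → B and accepts (B ∈ Accept), but the regex does not match it → eliminate
  (B) (0|1)*01(0|1)*: on '1' the DFA goes A → B and accepts (B ∈ Accept), but the regex does not match it → eliminate
  (C) (0|1)*11(0|1)*: on '1' the DFA goes A → B and accepts (B ∈ Accept), but the regex does not match it → eliminate
  (D) (0|1)*1: agrees with the DFA on every string of length ≤ 6
Only (D) is consistent with the DFA.
(D) (0|1)*1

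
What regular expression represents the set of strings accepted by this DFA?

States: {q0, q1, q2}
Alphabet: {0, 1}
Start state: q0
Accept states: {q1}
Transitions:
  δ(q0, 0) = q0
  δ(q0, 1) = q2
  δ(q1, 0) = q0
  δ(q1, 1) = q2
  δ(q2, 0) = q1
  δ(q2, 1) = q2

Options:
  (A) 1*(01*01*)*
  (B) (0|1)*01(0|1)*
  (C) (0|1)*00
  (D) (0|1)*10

Check each option against the DFA on short strings; one disagreement eliminates an option:
  (A) 1*(01*01*)*: on ε the DFA stays in q0 and rejects (q0 ∉ Accept), but the regex matches it → eliminate
  (B) (0|1)*01(0|1)*: on '01' the DFA goes q0 → q0 → q2 and rejects (q2 ∉ Accept), but the regex matches it → eliminate
  (C) (0|1)*00: on '00' the DFA goes q0 → q0 → q0 and rejects (q0 ∉ Accept), but the regex matches it → eliminate
  (D) (0|1)*10: agrees with the DFA on every string of length ≤ 6
Only (D) is consistent with the DFA.
(D) (0|1)*10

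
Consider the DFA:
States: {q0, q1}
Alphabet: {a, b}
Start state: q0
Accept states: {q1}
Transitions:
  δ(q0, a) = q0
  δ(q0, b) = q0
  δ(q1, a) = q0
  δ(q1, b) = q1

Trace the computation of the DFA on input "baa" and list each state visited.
read 'b': q0 → q0
  read 'a': q0 → q0
  read 'a': q0 → q0
q0 -> q0 -> q0 -> q0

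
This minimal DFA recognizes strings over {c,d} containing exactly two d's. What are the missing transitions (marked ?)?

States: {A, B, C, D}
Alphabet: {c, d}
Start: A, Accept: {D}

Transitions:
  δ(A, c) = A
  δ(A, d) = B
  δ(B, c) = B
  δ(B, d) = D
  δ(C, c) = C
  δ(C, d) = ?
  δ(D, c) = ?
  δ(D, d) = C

From the language and accept set, identify what each state tracks — A: zero d's; B: one d; C: ≥ three d's (dead); D: two d's.
Each missing δ(q, a) is the state matching the new tracked value after reading a.
δ(C, d) = C; δ(D, c) = D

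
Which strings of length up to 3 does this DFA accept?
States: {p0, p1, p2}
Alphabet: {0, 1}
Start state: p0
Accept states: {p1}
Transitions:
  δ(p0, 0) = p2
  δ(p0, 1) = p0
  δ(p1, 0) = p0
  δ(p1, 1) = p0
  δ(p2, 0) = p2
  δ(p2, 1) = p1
01, 001, 101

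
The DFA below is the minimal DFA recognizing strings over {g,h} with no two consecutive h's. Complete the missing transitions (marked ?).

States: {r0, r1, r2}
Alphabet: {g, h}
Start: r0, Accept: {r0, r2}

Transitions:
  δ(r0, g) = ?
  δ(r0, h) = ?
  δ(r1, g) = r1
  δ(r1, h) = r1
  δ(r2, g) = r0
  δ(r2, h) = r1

From the language and accept set, identify what each state tracks — r0: last symbol not h (ok); r1: saw hh (dead); r2: last symbol h (ok).
Each missing δ(q, a) is the state matching the new tracked value after reading a.
δ(r0, g) = r0; δ(r0, h) = r2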